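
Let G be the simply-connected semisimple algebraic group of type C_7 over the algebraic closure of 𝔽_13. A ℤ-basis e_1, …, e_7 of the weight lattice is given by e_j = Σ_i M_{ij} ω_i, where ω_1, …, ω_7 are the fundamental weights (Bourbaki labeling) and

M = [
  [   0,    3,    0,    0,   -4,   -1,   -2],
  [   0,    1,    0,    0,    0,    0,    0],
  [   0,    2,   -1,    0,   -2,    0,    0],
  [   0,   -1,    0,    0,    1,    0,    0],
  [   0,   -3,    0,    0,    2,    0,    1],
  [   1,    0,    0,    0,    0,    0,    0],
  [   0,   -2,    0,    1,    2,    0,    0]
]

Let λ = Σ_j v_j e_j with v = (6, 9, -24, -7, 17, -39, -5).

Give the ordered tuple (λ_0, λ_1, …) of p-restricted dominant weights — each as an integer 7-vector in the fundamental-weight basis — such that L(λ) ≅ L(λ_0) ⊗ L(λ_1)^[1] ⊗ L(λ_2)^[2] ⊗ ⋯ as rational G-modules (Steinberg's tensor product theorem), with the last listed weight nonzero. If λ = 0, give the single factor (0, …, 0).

((8, 9, 8, 8, 2, 6, 9),)

Change of basis e → ω: c = M·v where v = (6, 9, -24, -7, 17, -39, -5):
  c_1 = (0)·(6) + (3)·(9) + (0)·(-24) + (0)·(-7) + (-4)·(17) + (-1)·(-39) + (-2)·(-5) = 8
  c_2 = (0)·(6) + (1)·(9) + (0)·(-24) + (0)·(-7) + (0)·(17) + (0)·(-39) + (0)·(-5) = 9
  c_3 = (0)·(6) + (2)·(9) + (-1)·(-24) + (0)·(-7) + (-2)·(17) + (0)·(-39) + (0)·(-5) = 8
  c_4 = (0)·(6) + (-1)·(9) + (0)·(-24) + (0)·(-7) + (1)·(17) + (0)·(-39) + (0)·(-5) = 8
  c_5 = (0)·(6) + (-3)·(9) + (0)·(-24) + (0)·(-7) + (2)·(17) + (0)·(-39) + (1)·(-5) = 2
  c_6 = (1)·(6) + (0)·(9) + (0)·(-24) + (0)·(-7) + (0)·(17) + (0)·(-39) + (0)·(-5) = 6
  c_7 = (0)·(6) + (-2)·(9) + (0)·(-24) + (1)·(-7) + (2)·(17) + (0)·(-39) + (0)·(-5) = 9
Writing each c_i in base p = 13:
  c_1 = 8 = 8·13^0
  c_2 = 9 = 9·13^0
  c_3 = 8 = 8·13^0
  c_4 = 8 = 8·13^0
  c_5 = 2 = 2·13^0
  c_6 = 6 = 6·13^0
  c_7 = 9 = 9·13^0
λ_0 = (8, 9, 8, 8, 2, 6, 9)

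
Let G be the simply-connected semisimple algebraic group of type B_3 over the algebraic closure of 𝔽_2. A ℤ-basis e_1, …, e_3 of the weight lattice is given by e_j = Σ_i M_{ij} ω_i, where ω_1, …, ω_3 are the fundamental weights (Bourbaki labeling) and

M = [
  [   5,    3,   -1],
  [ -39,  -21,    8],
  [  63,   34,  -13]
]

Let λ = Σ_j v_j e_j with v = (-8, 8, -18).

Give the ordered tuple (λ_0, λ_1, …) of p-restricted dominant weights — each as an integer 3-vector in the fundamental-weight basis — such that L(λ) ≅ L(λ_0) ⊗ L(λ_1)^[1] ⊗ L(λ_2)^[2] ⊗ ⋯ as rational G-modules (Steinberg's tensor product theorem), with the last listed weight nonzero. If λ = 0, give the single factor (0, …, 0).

ω-coordinates c = M·v, v = (-8, 8, -18):
  c_1 = (5)·(-8) + (3)·(8) + (-1)·(-18) = 2
  c_2 = (-39)·(-8) + (-21)·(8) + (8)·(-18) = 0
  c_3 = (63)·(-8) + (34)·(8) + (-13)·(-18) = 2
Writing each c_i in base p = 2:
  c_1 = 2 = 0·2^0 + 1·2^1
  c_2 = 0
  c_3 = 2 = 0·2^0 + 1·2^1
Factor λ_0 = (0, 0, 0)
Factor λ_1 = (1, 0, 1)

((0, 0, 0), (1, 0, 1))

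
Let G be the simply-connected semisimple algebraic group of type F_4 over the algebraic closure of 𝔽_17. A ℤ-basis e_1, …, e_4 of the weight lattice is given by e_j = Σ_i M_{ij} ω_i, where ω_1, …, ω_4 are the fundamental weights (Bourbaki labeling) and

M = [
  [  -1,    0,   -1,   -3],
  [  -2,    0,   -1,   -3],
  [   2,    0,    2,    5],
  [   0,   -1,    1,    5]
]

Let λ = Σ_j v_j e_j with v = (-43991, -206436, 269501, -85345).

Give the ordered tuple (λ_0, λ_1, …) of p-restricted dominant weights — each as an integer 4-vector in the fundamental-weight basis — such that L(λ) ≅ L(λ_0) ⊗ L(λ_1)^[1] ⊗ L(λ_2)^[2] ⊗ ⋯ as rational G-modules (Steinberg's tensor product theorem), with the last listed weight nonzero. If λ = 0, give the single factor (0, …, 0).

ω-coordinates c = M·v, v = (-43991, -206436, 269501, -85345):
  c_1 = -1*-43991 + 0*-206436 + -1*269501 + -3*-85345 = 30525
  c_2 = -2*-43991 + 0*-206436 + -1*269501 + -3*-85345 = 74516
  c_3 = 2*-43991 + 0*-206436 + 2*269501 + 5*-85345 = 24295
  c_4 = 0*-43991 + -1*-206436 + 1*269501 + 5*-85345 = 49212
p = 17; digits c_i = Σ_j d_{ij}·17^j, 0 ≤ d_{ij} < 17:
  c_1 = 30525 = 10·17^0 + 10·17^1 + 3·17^2 + 6·17^3
  c_2 = 74516 = 5·17^0 + 14·17^1 + 2·17^2 + 15·17^3
  c_3 = 24295 = 2·17^0 + 1·17^1 + 16·17^2 + 4·17^3
  c_4 = 49212 = 14·17^0 + 4·17^1 + 0·17^2 + 10·17^3
Factor λ_0 = (10, 5, 2, 14)
Factor λ_1 = (10, 14, 1, 4)
Factor λ_2 = (3, 2, 16, 0)
Factor λ_3 = (6, 15, 4, 10)

((10, 5, 2, 14), (10, 14, 1, 4), (3, 2, 16, 0), (6, 15, 4, 10))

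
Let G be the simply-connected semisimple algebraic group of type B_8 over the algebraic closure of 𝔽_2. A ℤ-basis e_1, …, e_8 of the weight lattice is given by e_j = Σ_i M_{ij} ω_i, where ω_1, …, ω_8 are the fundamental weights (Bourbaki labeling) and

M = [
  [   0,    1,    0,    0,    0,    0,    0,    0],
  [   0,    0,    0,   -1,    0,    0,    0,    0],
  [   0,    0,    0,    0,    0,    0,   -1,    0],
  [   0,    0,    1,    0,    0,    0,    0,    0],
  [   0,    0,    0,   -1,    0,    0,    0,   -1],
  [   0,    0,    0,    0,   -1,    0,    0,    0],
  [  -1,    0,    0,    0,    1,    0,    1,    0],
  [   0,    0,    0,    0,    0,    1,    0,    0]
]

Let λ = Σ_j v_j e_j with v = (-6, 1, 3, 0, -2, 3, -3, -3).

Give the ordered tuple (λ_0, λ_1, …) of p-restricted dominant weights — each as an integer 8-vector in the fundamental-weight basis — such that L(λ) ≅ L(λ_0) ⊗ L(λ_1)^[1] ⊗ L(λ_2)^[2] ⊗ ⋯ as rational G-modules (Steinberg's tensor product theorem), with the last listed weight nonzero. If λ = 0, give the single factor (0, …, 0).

((1, 0, 1, 1, 1, 0, 1, 1), (0, 0, 1, 1, 1, 1, 0, 1))

ω-coordinates c = M·v, v = (-6, 1, 3, 0, -2, 3, -3, -3):
  c_1 = (0)·(-6) + (1)·(1) + (0)·(3) + (0)·(0) + (0)·(-2) + (0)·(3) + (0)·(-3) + (0)·(-3) = 1
  c_2 = (0)·(-6) + (0)·(1) + (0)·(3) + (-1)·(0) + (0)·(-2) + (0)·(3) + (0)·(-3) + (0)·(-3) = 0
  c_3 = (0)·(-6) + (0)·(1) + (0)·(3) + (0)·(0) + (0)·(-2) + (0)·(3) + (-1)·(-3) + (0)·(-3) = 3
  c_4 = (0)·(-6) + (0)·(1) + (1)·(3) + (0)·(0) + (0)·(-2) + (0)·(3) + (0)·(-3) + (0)·(-3) = 3
  c_5 = (0)·(-6) + (0)·(1) + (0)·(3) + (-1)·(0) + (0)·(-2) + (0)·(3) + (0)·(-3) + (-1)·(-3) = 3
  c_6 = (0)·(-6) + (0)·(1) + (0)·(3) + (0)·(0) + (-1)·(-2) + (0)·(3) + (0)·(-3) + (0)·(-3) = 2
  c_7 = (-1)·(-6) + (0)·(1) + (0)·(3) + (0)·(0) + (1)·(-2) + (0)·(3) + (1)·(-3) + (0)·(-3) = 1
  c_8 = (0)·(-6) + (0)·(1) + (0)·(3) + (0)·(0) + (0)·(-2) + (1)·(3) + (0)·(-3) + (0)·(-3) = 3
Base-2 expansion of each c_i:
  c_1 = 1 = 1·2^0
  c_2 = 0
  c_3 = 3 = 1·2^0 + 1·2^1
  c_4 = 3 = 1·2^0 + 1·2^1
  c_5 = 3 = 1·2^0 + 1·2^1
  c_6 = 2 = 0·2^0 + 1·2^1
  c_7 = 1 = 1·2^0
  c_8 = 3 = 1·2^0 + 1·2^1
λ_0 = (1, 0, 1, 1, 1, 0, 1, 1)
λ_1 = (0, 0, 1, 1, 1, 1, 0, 1)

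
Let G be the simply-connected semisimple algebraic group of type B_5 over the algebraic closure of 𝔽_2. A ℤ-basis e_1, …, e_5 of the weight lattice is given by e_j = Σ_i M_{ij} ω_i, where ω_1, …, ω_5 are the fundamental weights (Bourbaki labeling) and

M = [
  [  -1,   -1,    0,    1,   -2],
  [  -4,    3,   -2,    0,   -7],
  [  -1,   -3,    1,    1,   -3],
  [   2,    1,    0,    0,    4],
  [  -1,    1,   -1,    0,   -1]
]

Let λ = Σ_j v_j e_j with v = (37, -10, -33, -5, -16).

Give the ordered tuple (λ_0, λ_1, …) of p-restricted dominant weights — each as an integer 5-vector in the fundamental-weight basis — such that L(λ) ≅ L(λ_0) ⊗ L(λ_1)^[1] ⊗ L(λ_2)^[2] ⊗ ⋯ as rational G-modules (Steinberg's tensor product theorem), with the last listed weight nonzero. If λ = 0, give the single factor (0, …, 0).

((0, 0, 1, 0, 0), (0, 0, 1, 0, 1))

Converting to the ω-basis (c_i = row i of M dotted with v = (37, -10, -33, -5, -16)):
  c_1 = (-1)·(37) + (-1)·(-10) + (0)·(-33) + (1)·(-5) + (-2)·(-16) = 0
  c_2 = (-4)·(37) + (3)·(-10) + (-2)·(-33) + (0)·(-5) + (-7)·(-16) = 0
  c_3 = (-1)·(37) + (-3)·(-10) + (1)·(-33) + (1)·(-5) + (-3)·(-16) = 3
  c_4 = 2·37 + (1)·(-10) + (0)·(-33) + (0)·(-5) + (4)·(-16) = 0
  c_5 = (-1)·(37) + (1)·(-10) + (-1)·(-33) + (0)·(-5) + (-1)·(-16) = 2
Expand coordinatewise in base 2:
  c_1 = 0
  c_2 = 0
  c_3 = 3 = 1·2^0 + 1·2^1
  c_4 = 0
  c_5 = 2 = 0·2^0 + 1·2^1
p-restricted factor λ_0 = (0, 0, 1, 0, 0)
p-restricted factor λ_1 = (0, 0, 1, 0, 1)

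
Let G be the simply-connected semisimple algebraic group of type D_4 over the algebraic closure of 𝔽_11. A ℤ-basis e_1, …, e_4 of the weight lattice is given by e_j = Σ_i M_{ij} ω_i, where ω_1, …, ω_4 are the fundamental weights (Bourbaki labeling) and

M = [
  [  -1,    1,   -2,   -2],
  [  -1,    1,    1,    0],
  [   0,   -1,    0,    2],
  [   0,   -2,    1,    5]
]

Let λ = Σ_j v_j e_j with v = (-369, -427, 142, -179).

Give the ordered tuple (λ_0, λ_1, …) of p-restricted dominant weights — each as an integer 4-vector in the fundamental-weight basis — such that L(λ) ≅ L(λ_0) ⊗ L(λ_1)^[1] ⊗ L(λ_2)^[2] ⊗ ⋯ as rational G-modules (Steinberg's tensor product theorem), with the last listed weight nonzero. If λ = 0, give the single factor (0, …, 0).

((5, 7, 3, 2), (1, 7, 6, 9))

ω-coordinates c = M·v, v = (-369, -427, 142, -179):
  c_1 = -1*-369 + 1*-427 + -2*142 + -2*-179 = 16
  c_2 = -1*-369 + 1*-427 + 1*142 + 0*-179 = 84
  c_3 = 0*-369 + -1*-427 + 0*142 + 2*-179 = 69
  c_4 = 0*-369 + -2*-427 + 1*142 + 5*-179 = 101
Expand coordinatewise in base 11:
  c_1 = 16 = 5·11^0 + 1·11^1
  c_2 = 84 = 7·11^0 + 7·11^1
  c_3 = 69 = 3·11^0 + 6·11^1
  c_4 = 101 = 2·11^0 + 9·11^1
Factor λ_0 = (5, 7, 3, 2)
Factor λ_1 = (1, 7, 6, 9)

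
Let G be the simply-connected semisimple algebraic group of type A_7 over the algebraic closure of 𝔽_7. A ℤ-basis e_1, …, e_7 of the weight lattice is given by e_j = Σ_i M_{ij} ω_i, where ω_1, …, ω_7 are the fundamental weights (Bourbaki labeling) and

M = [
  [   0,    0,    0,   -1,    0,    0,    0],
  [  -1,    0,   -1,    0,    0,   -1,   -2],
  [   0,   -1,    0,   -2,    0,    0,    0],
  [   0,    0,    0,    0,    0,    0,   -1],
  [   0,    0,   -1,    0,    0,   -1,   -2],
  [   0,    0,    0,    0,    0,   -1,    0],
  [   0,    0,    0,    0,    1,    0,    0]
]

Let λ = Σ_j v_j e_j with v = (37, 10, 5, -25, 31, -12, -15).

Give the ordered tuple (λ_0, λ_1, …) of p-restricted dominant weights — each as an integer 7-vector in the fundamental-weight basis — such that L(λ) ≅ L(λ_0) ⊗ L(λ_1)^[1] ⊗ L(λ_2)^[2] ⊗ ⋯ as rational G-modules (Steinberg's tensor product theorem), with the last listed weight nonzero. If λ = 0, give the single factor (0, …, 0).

Converting to the ω-basis (c_i = row i of M dotted with v = (37, 10, 5, -25, 31, -12, -15)):
  c_1 = 0*37 + 0*10 + 0*5 + -1*-25 + 0*31 + 0*-12 + 0*-15 = 25
  c_2 = -1*37 + 0*10 + -1*5 + 0*-25 + 0*31 + -1*-12 + -2*-15 = 0
  c_3 = 0*37 + -1*10 + 0*5 + -2*-25 + 0*31 + 0*-12 + 0*-15 = 40
  c_4 = 0*37 + 0*10 + 0*5 + 0*-25 + 0*31 + 0*-12 + -1*-15 = 15
  c_5 = 0*37 + 0*10 + -1*5 + 0*-25 + 0*31 + -1*-12 + -2*-15 = 37
  c_6 = 0*37 + 0*10 + 0*5 + 0*-25 + 0*31 + -1*-12 + 0*-15 = 12
  c_7 = 0*37 + 0*10 + 0*5 + 0*-25 + 1*31 + 0*-12 + 0*-15 = 31
Base-7 expansion of each c_i:
  c_1 = 25 = 4·7^0 + 3·7^1
  c_2 = 0
  c_3 = 40 = 5·7^0 + 5·7^1
  c_4 = 15 = 1·7^0 + 2·7^1
  c_5 = 37 = 2·7^0 + 5·7^1
  c_6 = 12 = 5·7^0 + 1·7^1
  c_7 = 31 = 3·7^0 + 4·7^1
Factor λ_0 = (4, 0, 5, 1, 2, 5, 3)
Factor λ_1 = (3, 0, 5, 2, 5, 1, 4)

((4, 0, 5, 1, 2, 5, 3), (3, 0, 5, 2, 5, 1, 4))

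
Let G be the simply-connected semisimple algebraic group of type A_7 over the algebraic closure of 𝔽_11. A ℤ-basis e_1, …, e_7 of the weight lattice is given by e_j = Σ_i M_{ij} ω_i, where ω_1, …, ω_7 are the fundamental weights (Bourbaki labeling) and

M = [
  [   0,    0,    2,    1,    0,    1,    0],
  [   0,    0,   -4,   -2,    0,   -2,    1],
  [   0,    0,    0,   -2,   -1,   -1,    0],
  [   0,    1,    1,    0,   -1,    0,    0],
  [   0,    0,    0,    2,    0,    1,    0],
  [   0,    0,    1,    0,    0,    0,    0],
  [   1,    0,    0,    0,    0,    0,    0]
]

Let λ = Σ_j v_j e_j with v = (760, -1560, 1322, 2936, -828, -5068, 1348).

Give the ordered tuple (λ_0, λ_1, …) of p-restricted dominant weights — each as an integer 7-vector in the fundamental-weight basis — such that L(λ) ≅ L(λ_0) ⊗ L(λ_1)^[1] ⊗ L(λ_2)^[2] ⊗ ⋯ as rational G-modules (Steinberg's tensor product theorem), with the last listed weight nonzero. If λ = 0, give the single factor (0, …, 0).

Converting to the ω-basis (c_i = row i of M dotted with v = (760, -1560, 1322, 2936, -828, -5068, 1348)):
  c_1 = 0*760 + 0*-1560 + 2*1322 + 1*2936 + 0*-828 + 1*-5068 + 0*1348 = 512
  c_2 = 0*760 + 0*-1560 + -4*1322 + -2*2936 + 0*-828 + -2*-5068 + 1*1348 = 324
  c_3 = 0*760 + 0*-1560 + 0*1322 + -2*2936 + -1*-828 + -1*-5068 + 0*1348 = 24
  c_4 = 0*760 + 1*-1560 + 1*1322 + 0*2936 + -1*-828 + 0*-5068 + 0*1348 = 590
  c_5 = 0*760 + 0*-1560 + 0*1322 + 2*2936 + 0*-828 + 1*-5068 + 0*1348 = 804
  c_6 = 0*760 + 0*-1560 + 1*1322 + 0*2936 + 0*-828 + 0*-5068 + 0*1348 = 1322
  c_7 = 1*760 + 0*-1560 + 0*1322 + 0*2936 + 0*-828 + 0*-5068 + 0*1348 = 760
Expand coordinatewise in base 11:
  c_1 = 512 = 6·11^0 + 2·11^1 + 4·11^2
  c_2 = 324 = 5·11^0 + 7·11^1 + 2·11^2
  c_3 = 24 = 2·11^0 + 2·11^1
  c_4 = 590 = 7·11^0 + 9·11^1 + 4·11^2
  c_5 = 804 = 1·11^0 + 7·11^1 + 6·11^2
  c_6 = 1322 = 2·11^0 + 10·11^1 + 10·11^2
  c_7 = 760 = 1·11^0 + 3·11^1 + 6·11^2
p-restricted factor λ_0 = (6, 5, 2, 7, 1, 2, 1)
p-restricted factor λ_1 = (2, 7, 2, 9, 7, 10, 3)
p-restricted factor λ_2 = (4, 2, 0, 4, 6, 10, 6)

((6, 5, 2, 7, 1, 2, 1), (2, 7, 2, 9, 7, 10, 3), (4, 2, 0, 4, 6, 10, 6))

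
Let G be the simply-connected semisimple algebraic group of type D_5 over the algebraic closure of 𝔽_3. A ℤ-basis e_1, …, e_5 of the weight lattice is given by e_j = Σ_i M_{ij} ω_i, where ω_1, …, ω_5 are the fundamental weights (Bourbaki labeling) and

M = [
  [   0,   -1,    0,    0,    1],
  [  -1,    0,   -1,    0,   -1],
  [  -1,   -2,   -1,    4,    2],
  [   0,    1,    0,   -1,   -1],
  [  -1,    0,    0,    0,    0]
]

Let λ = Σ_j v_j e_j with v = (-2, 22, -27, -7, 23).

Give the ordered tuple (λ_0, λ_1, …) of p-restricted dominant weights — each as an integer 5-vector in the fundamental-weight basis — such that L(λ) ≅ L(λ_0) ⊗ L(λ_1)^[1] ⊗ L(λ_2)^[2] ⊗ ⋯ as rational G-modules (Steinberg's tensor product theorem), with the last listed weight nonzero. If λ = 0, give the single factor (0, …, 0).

Compute c_i = Σ_j M_{ij} v_j with v = (-2, 22, -27, -7, 23):
  c_1 = 0*-2 + -1*22 + 0*-27 + 0*-7 + 1*23 = 1
  c_2 = -1*-2 + 0*22 + -1*-27 + 0*-7 + -1*23 = 6
  c_3 = -1*-2 + -2*22 + -1*-27 + 4*-7 + 2*23 = 3
  c_4 = 0*-2 + 1*22 + 0*-27 + -1*-7 + -1*23 = 6
  c_5 = -1*-2 + 0*22 + 0*-27 + 0*-7 + 0*23 = 2
Writing each c_i in base p = 3:
  c_1 = 1 = 1·3^0
  c_2 = 6 = 0·3^0 + 2·3^1
  c_3 = 3 = 0·3^0 + 1·3^1
  c_4 = 6 = 0·3^0 + 2·3^1
  c_5 = 2 = 2·3^0
λ_0 = (1, 0, 0, 0, 2)
λ_1 = (0, 2, 1, 2, 0)

((1, 0, 0, 0, 2), (0, 2, 1, 2, 0))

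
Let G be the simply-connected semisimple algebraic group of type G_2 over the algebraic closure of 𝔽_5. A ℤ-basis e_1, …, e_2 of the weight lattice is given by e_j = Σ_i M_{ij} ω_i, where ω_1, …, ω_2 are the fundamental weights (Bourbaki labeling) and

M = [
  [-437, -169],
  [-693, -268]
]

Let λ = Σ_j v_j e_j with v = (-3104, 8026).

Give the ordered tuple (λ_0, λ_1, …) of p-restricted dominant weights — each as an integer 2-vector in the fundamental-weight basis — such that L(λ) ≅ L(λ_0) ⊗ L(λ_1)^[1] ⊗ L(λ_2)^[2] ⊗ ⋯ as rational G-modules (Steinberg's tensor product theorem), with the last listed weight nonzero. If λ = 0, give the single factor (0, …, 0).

In the fundamental-weight basis, λ has coordinates c = M·v (v = (-3104, 8026)):
  c_1 = -437*-3104 + -169*8026 = 54
  c_2 = -693*-3104 + -268*8026 = 104
Base-5 expansion of each c_i:
  c_1 = 54 = 4·5^0 + 0·5^1 + 2·5^2
  c_2 = 104 = 4·5^0 + 0·5^1 + 4·5^2
λ_0 = (4, 4)
λ_1 = (0, 0)
λ_2 = (2, 4)

((4, 4), (0, 0), (2, 4))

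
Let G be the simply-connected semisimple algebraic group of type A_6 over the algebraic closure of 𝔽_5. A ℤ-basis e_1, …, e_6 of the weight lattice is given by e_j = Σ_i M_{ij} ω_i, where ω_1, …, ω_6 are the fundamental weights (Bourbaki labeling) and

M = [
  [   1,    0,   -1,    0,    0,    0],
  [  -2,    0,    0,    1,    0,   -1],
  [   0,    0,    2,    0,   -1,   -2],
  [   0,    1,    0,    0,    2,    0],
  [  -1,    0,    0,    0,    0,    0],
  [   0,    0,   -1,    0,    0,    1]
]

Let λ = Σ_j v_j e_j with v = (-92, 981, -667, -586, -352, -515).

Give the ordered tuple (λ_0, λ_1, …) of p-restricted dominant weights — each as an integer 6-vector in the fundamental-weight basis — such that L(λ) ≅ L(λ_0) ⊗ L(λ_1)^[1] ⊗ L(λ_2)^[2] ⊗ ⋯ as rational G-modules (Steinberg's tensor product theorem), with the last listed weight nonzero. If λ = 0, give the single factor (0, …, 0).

((0, 3, 3, 2, 2, 2), (0, 2, 4, 0, 3, 0), (3, 4, 1, 1, 3, 1), (4, 0, 0, 2, 0, 1))

Change of basis e → ω: c = M·v where v = (-92, 981, -667, -586, -352, -515):
  c_1 = (1)·(-92) + 0·981 + (-1)·(-667) + (0)·(-586) + (0)·(-352) + (0)·(-515) = 575
  c_2 = (-2)·(-92) + 0·981 + (0)·(-667) + (1)·(-586) + (0)·(-352) + (-1)·(-515) = 113
  c_3 = (0)·(-92) + 0·981 + (2)·(-667) + (0)·(-586) + (-1)·(-352) + (-2)·(-515) = 48
  c_4 = (0)·(-92) + 1·981 + (0)·(-667) + (0)·(-586) + (2)·(-352) + (0)·(-515) = 277
  c_5 = (-1)·(-92) + 0·981 + (0)·(-667) + (0)·(-586) + (0)·(-352) + (0)·(-515) = 92
  c_6 = (0)·(-92) + 0·981 + (-1)·(-667) + (0)·(-586) + (0)·(-352) + (1)·(-515) = 152
Base-5 expansion of each c_i:
  c_1 = 575 = 0·5^0 + 0·5^1 + 3·5^2 + 4·5^3
  c_2 = 113 = 3·5^0 + 2·5^1 + 4·5^2
  c_3 = 48 = 3·5^0 + 4·5^1 + 1·5^2
  c_4 = 277 = 2·5^0 + 0·5^1 + 1·5^2 + 2·5^3
  c_5 = 92 = 2·5^0 + 3·5^1 + 3·5^2
  c_6 = 152 = 2·5^0 + 0·5^1 + 1·5^2 + 1·5^3
p-restricted factor λ_0 = (0, 3, 3, 2, 2, 2)
p-restricted factor λ_1 = (0, 2, 4, 0, 3, 0)
p-restricted factor λ_2 = (3, 4, 1, 1, 3, 1)
p-restricted factor λ_3 = (4, 0, 0, 2, 0, 1)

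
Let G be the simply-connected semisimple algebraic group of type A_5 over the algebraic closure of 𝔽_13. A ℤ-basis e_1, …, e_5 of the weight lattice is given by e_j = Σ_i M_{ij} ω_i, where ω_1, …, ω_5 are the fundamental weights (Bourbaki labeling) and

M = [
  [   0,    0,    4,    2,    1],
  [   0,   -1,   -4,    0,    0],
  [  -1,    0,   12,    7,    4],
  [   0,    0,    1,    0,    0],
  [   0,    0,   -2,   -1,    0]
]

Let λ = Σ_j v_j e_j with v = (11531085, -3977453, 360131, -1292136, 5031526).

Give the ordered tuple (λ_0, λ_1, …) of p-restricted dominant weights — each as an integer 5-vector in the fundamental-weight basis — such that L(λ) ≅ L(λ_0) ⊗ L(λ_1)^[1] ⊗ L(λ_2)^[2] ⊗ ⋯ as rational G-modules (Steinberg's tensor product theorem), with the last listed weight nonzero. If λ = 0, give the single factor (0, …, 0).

Change of basis e → ω: c = M·v where v = (11531085, -3977453, 360131, -1292136, 5031526):
  c_1 = 0·11531085 + (0)·(-3977453) + 4·360131 + (2)·(-1292136) + 1·5031526 = 3887778
  c_2 = 0·11531085 + (-1)·(-3977453) + (-4)·(360131) + (0)·(-1292136) + 0·5031526 = 2536929
  c_3 = (-1)·(11531085) + (0)·(-3977453) + 12·360131 + (7)·(-1292136) + 4·5031526 = 3871639
  c_4 = 0·11531085 + (0)·(-3977453) + 1·360131 + (0)·(-1292136) + 0·5031526 = 360131
  c_5 = 0·11531085 + (0)·(-3977453) + (-2)·(360131) + (-1)·(-1292136) + 0·5031526 = 571874
Base-13 expansion of each c_i:
  c_1 = 3887778 = 11·13^0 + 7·13^1 + 7·13^2 + 1·13^3 + 6·13^4 + 10·13^5
  c_2 = 2536929 = 5·13^0 + 5·13^1 + 9·13^2 + 10·13^3 + 10·13^4 + 6·13^5
  c_3 = 3871639 = 5·13^0 + 1·13^1 + 3·13^2 + 7·13^3 + 5·13^4 + 10·13^5
  c_4 = 360131 = 5·13^0 + 12·13^1 + 11·13^2 + 7·13^3 + 12·13^4
  c_5 = 571874 = 4·13^0 + 11·13^1 + 3·13^2 + 0·13^3 + 7·13^4 + 1·13^5
λ_0 = (11, 5, 5, 5, 4)
λ_1 = (7, 5, 1, 12, 11)
λ_2 = (7, 9, 3, 11, 3)
λ_3 = (1, 10, 7, 7, 0)
λ_4 = (6, 10, 5, 12, 7)
λ_5 = (10, 6, 10, 0, 1)

((11, 5, 5, 5, 4), (7, 5, 1, 12, 11), (7, 9, 3, 11, 3), (1, 10, 7, 7, 0), (6, 10, 5, 12, 7), (10, 6, 10, 0, 1))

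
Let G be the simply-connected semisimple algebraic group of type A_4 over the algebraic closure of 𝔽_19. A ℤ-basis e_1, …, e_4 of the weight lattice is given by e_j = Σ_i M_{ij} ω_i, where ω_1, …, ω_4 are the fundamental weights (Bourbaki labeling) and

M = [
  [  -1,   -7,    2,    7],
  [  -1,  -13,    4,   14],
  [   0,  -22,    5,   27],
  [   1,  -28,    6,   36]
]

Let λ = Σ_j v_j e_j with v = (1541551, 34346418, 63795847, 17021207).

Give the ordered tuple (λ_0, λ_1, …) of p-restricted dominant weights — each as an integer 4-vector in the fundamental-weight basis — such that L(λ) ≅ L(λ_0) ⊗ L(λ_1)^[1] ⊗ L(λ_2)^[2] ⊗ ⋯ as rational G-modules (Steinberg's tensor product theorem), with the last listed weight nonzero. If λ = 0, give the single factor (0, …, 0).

((11, 12, 3, 6), (8, 10, 14, 11), (18, 3, 2, 4), (11, 12, 18, 9), (17, 6, 4, 5), (1, 18, 9, 14))

Change of basis e → ω: c = M·v where v = (1541551, 34346418, 63795847, 17021207):
  c_1 = (-1)·(1541551) + (-7)·(34346418) + (2)·(63795847) + (7)·(17021207) = 4773666
  c_2 = (-1)·(1541551) + (-13)·(34346418) + (4)·(63795847) + (14)·(17021207) = 45435301
  c_3 = (0)·(1541551) + (-22)·(34346418) + (5)·(63795847) + (27)·(17021207) = 22930628
  c_4 = (1)·(1541551) + (-28)·(34346418) + (6)·(63795847) + (36)·(17021207) = 35380381
Expand coordinatewise in base 19:
  c_1 = 4773666 = 11·19^0 + 8·19^1 + 18·19^2 + 11·19^3 + 17·19^4 + 1·19^5
  c_2 = 45435301 = 12·19^0 + 10·19^1 + 3·19^2 + 12·19^3 + 6·19^4 + 18·19^5
  c_3 = 22930628 = 3·19^0 + 14·19^1 + 2·19^2 + 18·19^3 + 4·19^4 + 9·19^5
  c_4 = 35380381 = 6·19^0 + 11·19^1 + 4·19^2 + 9·19^3 + 5·19^4 + 14·19^5
λ_0 = (11, 12, 3, 6)
λ_1 = (8, 10, 14, 11)
λ_2 = (18, 3, 2, 4)
λ_3 = (11, 12, 18, 9)
λ_4 = (17, 6, 4, 5)
λ_5 = (1, 18, 9, 14)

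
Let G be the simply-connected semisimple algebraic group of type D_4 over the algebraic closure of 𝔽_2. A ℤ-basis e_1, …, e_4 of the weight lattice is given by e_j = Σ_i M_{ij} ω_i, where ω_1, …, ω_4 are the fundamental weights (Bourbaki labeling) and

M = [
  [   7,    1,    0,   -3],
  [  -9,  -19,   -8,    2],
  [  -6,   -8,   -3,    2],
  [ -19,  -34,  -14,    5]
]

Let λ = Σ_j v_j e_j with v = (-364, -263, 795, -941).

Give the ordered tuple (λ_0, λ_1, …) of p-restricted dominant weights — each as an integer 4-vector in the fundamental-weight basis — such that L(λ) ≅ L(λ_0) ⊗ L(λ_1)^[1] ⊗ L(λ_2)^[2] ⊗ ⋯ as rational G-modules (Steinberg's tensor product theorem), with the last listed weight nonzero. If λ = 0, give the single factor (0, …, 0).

Converting to the ω-basis (c_i = row i of M dotted with v = (-364, -263, 795, -941)):
  c_1 = (7)·(-364) + (1)·(-263) + (0)·(795) + (-3)·(-941) = 12
  c_2 = (-9)·(-364) + (-19)·(-263) + (-8)·(795) + (2)·(-941) = 31
  c_3 = (-6)·(-364) + (-8)·(-263) + (-3)·(795) + (2)·(-941) = 21
  c_4 = (-19)·(-364) + (-34)·(-263) + (-14)·(795) + (5)·(-941) = 23
Expand coordinatewise in base 2:
  c_1 = 12 = 0·2^0 + 0·2^1 + 1·2^2 + 1·2^3
  c_2 = 31 = 1·2^0 + 1·2^1 + 1·2^2 + 1·2^3 + 1·2^4
  c_3 = 21 = 1·2^0 + 0·2^1 + 1·2^2 + 0·2^3 + 1·2^4
  c_4 = 23 = 1·2^0 + 1·2^1 + 1·2^2 + 0·2^3 + 1·2^4
λ_0 = (0, 1, 1, 1)
λ_1 = (0, 1, 0, 1)
λ_2 = (1, 1, 1, 1)
λ_3 = (1, 1, 0, 0)
λ_4 = (0, 1, 1, 1)

((0, 1, 1, 1), (0, 1, 0, 1), (1, 1, 1, 1), (1, 1, 0, 0), (0, 1, 1, 1))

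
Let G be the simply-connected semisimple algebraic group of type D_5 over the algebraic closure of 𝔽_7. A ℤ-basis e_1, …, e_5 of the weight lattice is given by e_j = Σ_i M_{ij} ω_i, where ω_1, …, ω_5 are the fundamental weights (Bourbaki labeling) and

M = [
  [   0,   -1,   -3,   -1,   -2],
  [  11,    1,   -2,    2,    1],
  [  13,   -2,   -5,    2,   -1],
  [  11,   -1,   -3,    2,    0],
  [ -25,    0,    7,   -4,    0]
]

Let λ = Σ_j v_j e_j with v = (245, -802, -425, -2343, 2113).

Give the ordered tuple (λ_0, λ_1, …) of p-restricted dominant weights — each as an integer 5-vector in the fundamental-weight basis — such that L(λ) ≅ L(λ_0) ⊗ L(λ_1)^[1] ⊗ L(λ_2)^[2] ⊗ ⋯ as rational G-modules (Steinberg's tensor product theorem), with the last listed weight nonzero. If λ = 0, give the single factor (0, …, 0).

((5, 2, 3, 2, 6), (6, 3, 2, 5, 3), (3, 3, 2, 1, 5))

Converting to the ω-basis (c_i = row i of M dotted with v = (245, -802, -425, -2343, 2113)):
  c_1 = 0*245 + -1*-802 + -3*-425 + -1*-2343 + -2*2113 = 194
  c_2 = 11*245 + 1*-802 + -2*-425 + 2*-2343 + 1*2113 = 170
  c_3 = 13*245 + -2*-802 + -5*-425 + 2*-2343 + -1*2113 = 115
  c_4 = 11*245 + -1*-802 + -3*-425 + 2*-2343 + 0*2113 = 86
  c_5 = -25*245 + 0*-802 + 7*-425 + -4*-2343 + 0*2113 = 272
Expand coordinatewise in base 7:
  c_1 = 194 = 5·7^0 + 6·7^1 + 3·7^2
  c_2 = 170 = 2·7^0 + 3·7^1 + 3·7^2
  c_3 = 115 = 3·7^0 + 2·7^1 + 2·7^2
  c_4 = 86 = 2·7^0 + 5·7^1 + 1·7^2
  c_5 = 272 = 6·7^0 + 3·7^1 + 5·7^2
p-restricted factor λ_0 = (5, 2, 3, 2, 6)
p-restricted factor λ_1 = (6, 3, 2, 5, 3)
p-restricted factor λ_2 = (3, 3, 2, 1, 5)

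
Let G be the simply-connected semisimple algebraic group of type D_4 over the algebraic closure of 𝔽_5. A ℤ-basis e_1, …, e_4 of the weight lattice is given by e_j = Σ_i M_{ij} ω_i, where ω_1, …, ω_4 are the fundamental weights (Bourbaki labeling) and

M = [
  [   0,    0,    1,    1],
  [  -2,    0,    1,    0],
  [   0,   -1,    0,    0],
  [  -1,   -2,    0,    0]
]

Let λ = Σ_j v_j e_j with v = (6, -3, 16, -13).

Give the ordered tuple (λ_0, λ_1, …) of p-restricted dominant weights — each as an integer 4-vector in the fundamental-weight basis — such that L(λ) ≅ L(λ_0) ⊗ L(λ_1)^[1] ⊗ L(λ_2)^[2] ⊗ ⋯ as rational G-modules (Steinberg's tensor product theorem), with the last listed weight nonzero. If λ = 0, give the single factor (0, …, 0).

((3, 4, 3, 0),)

ω-coordinates c = M·v, v = (6, -3, 16, -13):
  c_1 = 0*6 + 0*-3 + 1*16 + 1*-13 = 3
  c_2 = -2*6 + 0*-3 + 1*16 + 0*-13 = 4
  c_3 = 0*6 + -1*-3 + 0*16 + 0*-13 = 3
  c_4 = -1*6 + -2*-3 + 0*16 + 0*-13 = 0
Base-5 expansion of each c_i:
  c_1 = 3 = 3·5^0
  c_2 = 4 = 4·5^0
  c_3 = 3 = 3·5^0
  c_4 = 0
λ_0 = (3, 4, 3, 0)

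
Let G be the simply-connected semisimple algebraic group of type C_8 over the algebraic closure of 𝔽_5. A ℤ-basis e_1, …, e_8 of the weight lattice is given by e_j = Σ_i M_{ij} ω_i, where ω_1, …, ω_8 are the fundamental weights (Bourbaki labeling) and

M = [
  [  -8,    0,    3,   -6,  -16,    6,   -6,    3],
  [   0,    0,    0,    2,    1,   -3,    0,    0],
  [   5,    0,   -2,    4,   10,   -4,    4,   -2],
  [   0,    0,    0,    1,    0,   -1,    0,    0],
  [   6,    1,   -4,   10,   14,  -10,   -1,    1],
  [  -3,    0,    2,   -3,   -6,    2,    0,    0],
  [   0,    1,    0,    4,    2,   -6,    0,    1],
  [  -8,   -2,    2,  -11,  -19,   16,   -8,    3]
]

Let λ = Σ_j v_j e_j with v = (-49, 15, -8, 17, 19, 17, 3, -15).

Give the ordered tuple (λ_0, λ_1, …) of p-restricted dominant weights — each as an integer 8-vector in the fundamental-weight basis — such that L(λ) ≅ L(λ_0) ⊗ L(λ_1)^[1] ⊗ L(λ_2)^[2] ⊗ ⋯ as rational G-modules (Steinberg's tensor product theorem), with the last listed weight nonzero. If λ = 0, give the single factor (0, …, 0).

In the fundamental-weight basis, λ has coordinates c = M·v (v = (-49, 15, -8, 17, 19, 17, 3, -15)):
  c_1 = (-8)·(-49) + 0·15 + (3)·(-8) + (-6)·(17) + (-16)·(19) + 6·17 + (-6)·(3) + (3)·(-15) = 1
  c_2 = (0)·(-49) + 0·15 + (0)·(-8) + 2·17 + 1·19 + (-3)·(17) + 0·3 + (0)·(-15) = 2
  c_3 = (5)·(-49) + 0·15 + (-2)·(-8) + 4·17 + 10·19 + (-4)·(17) + 4·3 + (-2)·(-15) = 3
  c_4 = (0)·(-49) + 0·15 + (0)·(-8) + 1·17 + 0·19 + (-1)·(17) + 0·3 + (0)·(-15) = 0
  c_5 = (6)·(-49) + 1·15 + (-4)·(-8) + 10·17 + 14·19 + (-10)·(17) + (-1)·(3) + (1)·(-15) = 1
  c_6 = (-3)·(-49) + 0·15 + (2)·(-8) + (-3)·(17) + (-6)·(19) + 2·17 + 0·3 + (0)·(-15) = 0
  c_7 = (0)·(-49) + 1·15 + (0)·(-8) + 4·17 + 2·19 + (-6)·(17) + 0·3 + (1)·(-15) = 4
  c_8 = (-8)·(-49) + (-2)·(15) + (2)·(-8) + (-11)·(17) + (-19)·(19) + 16·17 + (-8)·(3) + (3)·(-15) = 1
Base-5 expansion of each c_i:
  c_1 = 1 = 1·5^0
  c_2 = 2 = 2·5^0
  c_3 = 3 = 3·5^0
  c_4 = 0
  c_5 = 1 = 1·5^0
  c_6 = 0
  c_7 = 4 = 4·5^0
  c_8 = 1 = 1·5^0
p-restricted factor λ_0 = (1, 2, 3, 0, 1, 0, 4, 1)

((1, 2, 3, 0, 1, 0, 4, 1),)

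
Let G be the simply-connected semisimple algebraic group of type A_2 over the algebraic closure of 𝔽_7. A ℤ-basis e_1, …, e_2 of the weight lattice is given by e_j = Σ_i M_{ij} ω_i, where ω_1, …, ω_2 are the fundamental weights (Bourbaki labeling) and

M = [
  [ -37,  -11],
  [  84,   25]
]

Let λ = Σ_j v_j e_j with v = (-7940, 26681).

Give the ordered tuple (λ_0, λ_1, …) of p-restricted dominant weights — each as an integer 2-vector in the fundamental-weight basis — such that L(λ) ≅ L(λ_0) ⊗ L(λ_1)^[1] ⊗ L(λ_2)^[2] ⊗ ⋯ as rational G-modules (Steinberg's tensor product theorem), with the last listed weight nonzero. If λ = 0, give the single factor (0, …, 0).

In the fundamental-weight basis, λ has coordinates c = M·v (v = (-7940, 26681)):
  c_1 = (-37)·(-7940) + (-11)·(26681) = 289
  c_2 = (84)·(-7940) + (25)·(26681) = 65
Expand coordinatewise in base 7:
  c_1 = 289 = 2·7^0 + 6·7^1 + 5·7^2
  c_2 = 65 = 2·7^0 + 2·7^1 + 1·7^2
λ_0 = (2, 2)
λ_1 = (6, 2)
λ_2 = (5, 1)

((2, 2), (6, 2), (5, 1))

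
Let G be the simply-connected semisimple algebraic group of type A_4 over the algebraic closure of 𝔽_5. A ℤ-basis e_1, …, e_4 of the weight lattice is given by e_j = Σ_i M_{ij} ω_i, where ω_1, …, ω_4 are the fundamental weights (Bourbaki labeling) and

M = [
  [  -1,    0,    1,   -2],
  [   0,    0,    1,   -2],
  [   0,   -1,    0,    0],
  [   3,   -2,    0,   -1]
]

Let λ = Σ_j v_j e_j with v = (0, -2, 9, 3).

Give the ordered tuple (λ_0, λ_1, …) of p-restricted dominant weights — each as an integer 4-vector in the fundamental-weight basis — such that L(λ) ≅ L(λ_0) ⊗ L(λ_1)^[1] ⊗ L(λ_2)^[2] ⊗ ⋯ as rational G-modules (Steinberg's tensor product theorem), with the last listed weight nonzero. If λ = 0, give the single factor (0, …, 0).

((3, 3, 2, 1),)

Converting to the ω-basis (c_i = row i of M dotted with v = (0, -2, 9, 3)):
  c_1 = (-1)·(0) + (0)·(-2) + 1·9 + (-2)·(3) = 3
  c_2 = 0·0 + (0)·(-2) + 1·9 + (-2)·(3) = 3
  c_3 = 0·0 + (-1)·(-2) + 0·9 + 0·3 = 2
  c_4 = 3·0 + (-2)·(-2) + 0·9 + (-1)·(3) = 1
Base-5 expansion of each c_i:
  c_1 = 3 = 3·5^0
  c_2 = 3 = 3·5^0
  c_3 = 2 = 2·5^0
  c_4 = 1 = 1·5^0
λ_0 = (3, 3, 2, 1)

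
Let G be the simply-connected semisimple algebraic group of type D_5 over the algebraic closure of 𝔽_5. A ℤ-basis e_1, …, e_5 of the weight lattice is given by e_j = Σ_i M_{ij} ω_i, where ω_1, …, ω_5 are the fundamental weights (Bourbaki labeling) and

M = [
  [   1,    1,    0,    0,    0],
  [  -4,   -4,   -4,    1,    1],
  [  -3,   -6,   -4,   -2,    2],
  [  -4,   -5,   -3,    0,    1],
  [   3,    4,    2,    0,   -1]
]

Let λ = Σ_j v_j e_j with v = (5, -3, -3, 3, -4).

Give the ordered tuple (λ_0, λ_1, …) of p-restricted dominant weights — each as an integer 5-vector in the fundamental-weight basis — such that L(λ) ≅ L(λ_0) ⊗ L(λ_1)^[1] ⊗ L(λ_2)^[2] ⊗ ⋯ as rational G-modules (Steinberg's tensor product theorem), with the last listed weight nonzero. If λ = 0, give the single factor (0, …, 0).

ω-coordinates c = M·v, v = (5, -3, -3, 3, -4):
  c_1 = (1)·(5) + (1)·(-3) + (0)·(-3) + (0)·(3) + (0)·(-4) = 2
  c_2 = (-4)·(5) + (-4)·(-3) + (-4)·(-3) + (1)·(3) + (1)·(-4) = 3
  c_3 = (-3)·(5) + (-6)·(-3) + (-4)·(-3) + (-2)·(3) + (2)·(-4) = 1
  c_4 = (-4)·(5) + (-5)·(-3) + (-3)·(-3) + (0)·(3) + (1)·(-4) = 0
  c_5 = (3)·(5) + (4)·(-3) + (2)·(-3) + (0)·(3) + (-1)·(-4) = 1
Base-5 expansion of each c_i:
  c_1 = 2 = 2·5^0
  c_2 = 3 = 3·5^0
  c_3 = 1 = 1·5^0
  c_4 = 0
  c_5 = 1 = 1·5^0
p-restricted factor λ_0 = (2, 3, 1, 0, 1)

((2, 3, 1, 0, 1),)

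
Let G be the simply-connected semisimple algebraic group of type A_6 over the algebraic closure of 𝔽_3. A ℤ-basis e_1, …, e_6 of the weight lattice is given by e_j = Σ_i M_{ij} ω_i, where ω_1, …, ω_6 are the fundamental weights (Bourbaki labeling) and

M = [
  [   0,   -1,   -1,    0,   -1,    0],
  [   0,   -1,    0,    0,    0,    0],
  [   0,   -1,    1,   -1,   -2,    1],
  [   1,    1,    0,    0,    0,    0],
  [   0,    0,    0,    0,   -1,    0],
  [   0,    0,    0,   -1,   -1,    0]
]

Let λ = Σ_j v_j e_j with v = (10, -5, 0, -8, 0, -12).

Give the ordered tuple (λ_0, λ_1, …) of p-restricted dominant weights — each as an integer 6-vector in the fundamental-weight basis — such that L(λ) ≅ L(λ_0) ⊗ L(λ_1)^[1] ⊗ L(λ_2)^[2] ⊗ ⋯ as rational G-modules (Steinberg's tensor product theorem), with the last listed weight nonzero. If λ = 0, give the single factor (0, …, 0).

ω-coordinates c = M·v, v = (10, -5, 0, -8, 0, -12):
  c_1 = (0)·(10) + (-1)·(-5) + (-1)·(0) + (0)·(-8) + (-1)·(0) + (0)·(-12) = 5
  c_2 = (0)·(10) + (-1)·(-5) + (0)·(0) + (0)·(-8) + (0)·(0) + (0)·(-12) = 5
  c_3 = (0)·(10) + (-1)·(-5) + (1)·(0) + (-1)·(-8) + (-2)·(0) + (1)·(-12) = 1
  c_4 = (1)·(10) + (1)·(-5) + (0)·(0) + (0)·(-8) + (0)·(0) + (0)·(-12) = 5
  c_5 = (0)·(10) + (0)·(-5) + (0)·(0) + (0)·(-8) + (-1)·(0) + (0)·(-12) = 0
  c_6 = (0)·(10) + (0)·(-5) + (0)·(0) + (-1)·(-8) + (-1)·(0) + (0)·(-12) = 8
Writing each c_i in base p = 3:
  c_1 = 5 = 2·3^0 + 1·3^1
  c_2 = 5 = 2·3^0 + 1·3^1
  c_3 = 1 = 1·3^0
  c_4 = 5 = 2·3^0 + 1·3^1
  c_5 = 0
  c_6 = 8 = 2·3^0 + 2·3^1
λ_0 = (2, 2, 1, 2, 0, 2)
λ_1 = (1, 1, 0, 1, 0, 2)

((2, 2, 1, 2, 0, 2), (1, 1, 0, 1, 0, 2))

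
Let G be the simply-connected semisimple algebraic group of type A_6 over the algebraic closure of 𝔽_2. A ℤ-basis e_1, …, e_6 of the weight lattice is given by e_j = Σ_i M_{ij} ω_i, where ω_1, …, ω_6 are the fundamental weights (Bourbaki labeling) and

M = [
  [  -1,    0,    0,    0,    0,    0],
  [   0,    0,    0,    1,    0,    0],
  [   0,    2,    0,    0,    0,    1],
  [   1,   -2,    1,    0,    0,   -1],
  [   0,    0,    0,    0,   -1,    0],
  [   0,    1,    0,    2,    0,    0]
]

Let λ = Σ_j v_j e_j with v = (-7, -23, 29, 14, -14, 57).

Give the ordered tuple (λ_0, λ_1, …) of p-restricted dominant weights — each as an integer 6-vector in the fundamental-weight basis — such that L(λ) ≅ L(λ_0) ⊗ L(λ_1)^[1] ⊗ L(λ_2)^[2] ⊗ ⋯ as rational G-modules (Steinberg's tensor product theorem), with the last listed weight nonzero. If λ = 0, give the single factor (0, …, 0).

((1, 0, 1, 1, 0, 1), (1, 1, 1, 1, 1, 0), (1, 1, 0, 0, 1, 1), (0, 1, 1, 1, 1, 0))

Converting to the ω-basis (c_i = row i of M dotted with v = (-7, -23, 29, 14, -14, 57)):
  c_1 = (-1)·(-7) + (0)·(-23) + (0)·(29) + (0)·(14) + (0)·(-14) + (0)·(57) = 7
  c_2 = (0)·(-7) + (0)·(-23) + (0)·(29) + (1)·(14) + (0)·(-14) + (0)·(57) = 14
  c_3 = (0)·(-7) + (2)·(-23) + (0)·(29) + (0)·(14) + (0)·(-14) + (1)·(57) = 11
  c_4 = (1)·(-7) + (-2)·(-23) + (1)·(29) + (0)·(14) + (0)·(-14) + (-1)·(57) = 11
  c_5 = (0)·(-7) + (0)·(-23) + (0)·(29) + (0)·(14) + (-1)·(-14) + (0)·(57) = 14
  c_6 = (0)·(-7) + (1)·(-23) + (0)·(29) + (2)·(14) + (0)·(-14) + (0)·(57) = 5
p = 2; digits c_i = Σ_j d_{ij}·2^j, 0 ≤ d_{ij} < 2:
  c_1 = 7 = 1·2^0 + 1·2^1 + 1·2^2
  c_2 = 14 = 0·2^0 + 1·2^1 + 1·2^2 + 1·2^3
  c_3 = 11 = 1·2^0 + 1·2^1 + 0·2^2 + 1·2^3
  c_4 = 11 = 1·2^0 + 1·2^1 + 0·2^2 + 1·2^3
  c_5 = 14 = 0·2^0 + 1·2^1 + 1·2^2 + 1·2^3
  c_6 = 5 = 1·2^0 + 0·2^1 + 1·2^2
p-restricted factor λ_0 = (1, 0, 1, 1, 0, 1)
p-restricted factor λ_1 = (1, 1, 1, 1, 1, 0)
p-restricted factor λ_2 = (1, 1, 0, 0, 1, 1)
p-restricted factor λ_3 = (0, 1, 1, 1, 1, 0)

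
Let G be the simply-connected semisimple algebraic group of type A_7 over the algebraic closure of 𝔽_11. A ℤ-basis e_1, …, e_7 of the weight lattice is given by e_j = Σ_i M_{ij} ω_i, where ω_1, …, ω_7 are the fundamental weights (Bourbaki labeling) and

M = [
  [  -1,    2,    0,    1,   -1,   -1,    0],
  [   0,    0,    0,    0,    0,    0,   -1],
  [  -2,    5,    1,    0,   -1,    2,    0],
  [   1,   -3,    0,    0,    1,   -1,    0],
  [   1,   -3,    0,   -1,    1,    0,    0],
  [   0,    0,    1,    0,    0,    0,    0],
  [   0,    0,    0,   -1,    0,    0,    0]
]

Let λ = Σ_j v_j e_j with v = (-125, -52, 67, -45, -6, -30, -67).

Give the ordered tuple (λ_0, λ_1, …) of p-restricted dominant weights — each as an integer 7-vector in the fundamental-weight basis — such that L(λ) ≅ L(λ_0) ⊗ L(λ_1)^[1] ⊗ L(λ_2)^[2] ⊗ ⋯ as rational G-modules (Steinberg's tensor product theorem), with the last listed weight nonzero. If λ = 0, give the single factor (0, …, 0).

((1, 1, 3, 0, 4, 1, 1), (1, 6, 0, 5, 6, 6, 4))

Change of basis e → ω: c = M·v where v = (-125, -52, 67, -45, -6, -30, -67):
  c_1 = -1*-125 + 2*-52 + 0*67 + 1*-45 + -1*-6 + -1*-30 + 0*-67 = 12
  c_2 = 0*-125 + 0*-52 + 0*67 + 0*-45 + 0*-6 + 0*-30 + -1*-67 = 67
  c_3 = -2*-125 + 5*-52 + 1*67 + 0*-45 + -1*-6 + 2*-30 + 0*-67 = 3
  c_4 = 1*-125 + -3*-52 + 0*67 + 0*-45 + 1*-6 + -1*-30 + 0*-67 = 55
  c_5 = 1*-125 + -3*-52 + 0*67 + -1*-45 + 1*-6 + 0*-30 + 0*-67 = 70
  c_6 = 0*-125 + 0*-52 + 1*67 + 0*-45 + 0*-6 + 0*-30 + 0*-67 = 67
  c_7 = 0*-125 + 0*-52 + 0*67 + -1*-45 + 0*-6 + 0*-30 + 0*-67 = 45
Base-11 expansion of each c_i:
  c_1 = 12 = 1·11^0 + 1·11^1
  c_2 = 67 = 1·11^0 + 6·11^1
  c_3 = 3 = 3·11^0
  c_4 = 55 = 0·11^0 + 5·11^1
  c_5 = 70 = 4·11^0 + 6·11^1
  c_6 = 67 = 1·11^0 + 6·11^1
  c_7 = 45 = 1·11^0 + 4·11^1
Factor λ_0 = (1, 1, 3, 0, 4, 1, 1)
Factor λ_1 = (1, 6, 0, 5, 6, 6, 4)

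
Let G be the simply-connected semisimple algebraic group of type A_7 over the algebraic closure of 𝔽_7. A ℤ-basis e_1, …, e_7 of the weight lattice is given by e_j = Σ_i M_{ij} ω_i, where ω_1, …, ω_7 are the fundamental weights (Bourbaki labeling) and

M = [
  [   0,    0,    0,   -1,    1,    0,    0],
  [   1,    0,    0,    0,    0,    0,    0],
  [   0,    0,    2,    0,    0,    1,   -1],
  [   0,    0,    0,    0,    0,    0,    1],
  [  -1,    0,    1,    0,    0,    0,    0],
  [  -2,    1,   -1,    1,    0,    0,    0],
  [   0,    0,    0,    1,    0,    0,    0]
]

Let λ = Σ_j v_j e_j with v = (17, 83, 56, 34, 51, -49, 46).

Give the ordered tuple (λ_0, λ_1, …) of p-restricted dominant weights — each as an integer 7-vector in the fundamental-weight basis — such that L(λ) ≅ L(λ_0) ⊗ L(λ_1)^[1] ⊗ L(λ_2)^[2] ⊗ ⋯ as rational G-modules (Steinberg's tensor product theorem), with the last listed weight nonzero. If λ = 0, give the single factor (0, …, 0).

Compute c_i = Σ_j M_{ij} v_j with v = (17, 83, 56, 34, 51, -49, 46):
  c_1 = (0)·(17) + (0)·(83) + (0)·(56) + (-1)·(34) + (1)·(51) + (0)·(-49) + (0)·(46) = 17
  c_2 = (1)·(17) + (0)·(83) + (0)·(56) + (0)·(34) + (0)·(51) + (0)·(-49) + (0)·(46) = 17
  c_3 = (0)·(17) + (0)·(83) + (2)·(56) + (0)·(34) + (0)·(51) + (1)·(-49) + (-1)·(46) = 17
  c_4 = (0)·(17) + (0)·(83) + (0)·(56) + (0)·(34) + (0)·(51) + (0)·(-49) + (1)·(46) = 46
  c_5 = (-1)·(17) + (0)·(83) + (1)·(56) + (0)·(34) + (0)·(51) + (0)·(-49) + (0)·(46) = 39
  c_6 = (-2)·(17) + (1)·(83) + (-1)·(56) + (1)·(34) + (0)·(51) + (0)·(-49) + (0)·(46) = 27
  c_7 = (0)·(17) + (0)·(83) + (0)·(56) + (1)·(34) + (0)·(51) + (0)·(-49) + (0)·(46) = 34
Expand coordinatewise in base 7:
  c_1 = 17 = 3·7^0 + 2·7^1
  c_2 = 17 = 3·7^0 + 2·7^1
  c_3 = 17 = 3·7^0 + 2·7^1
  c_4 = 46 = 4·7^0 + 6·7^1
  c_5 = 39 = 4·7^0 + 5·7^1
  c_6 = 27 = 6·7^0 + 3·7^1
  c_7 = 34 = 6·7^0 + 4·7^1
Factor λ_0 = (3, 3, 3, 4, 4, 6, 6)
Factor λ_1 = (2, 2, 2, 6, 5, 3, 4)

((3, 3, 3, 4, 4, 6, 6), (2, 2, 2, 6, 5, 3, 4))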